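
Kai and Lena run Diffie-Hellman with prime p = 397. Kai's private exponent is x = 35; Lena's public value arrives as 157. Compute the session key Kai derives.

220

Shared key K = 157^35 mod 397.
157^1 ≡ 157 (mod 397)
157^2 = (157^1)^2 ≡ 157^2 = 24649 ≡ 35 (mod 397)
157^4 = (157^2)^2 ≡ 35^2 = 1225 ≡ 34 (mod 397)
157^8 = (157^4)^2 ≡ 34^2 = 1156 ≡ 362 (mod 397)
157^16 = (157^8)^2 ≡ 362^2 = 131044 ≡ 34 (mod 397)
157^32 = (157^16)^2 ≡ 34^2 = 1156 ≡ 362 (mod 397)
157^35 = 157^32 · 157^2 · 157^1 ≡ 362 · 35 · 157 ≡ 220 (mod 397).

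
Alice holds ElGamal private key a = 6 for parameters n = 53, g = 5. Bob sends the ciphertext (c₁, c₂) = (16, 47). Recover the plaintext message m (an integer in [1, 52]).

Shared mask s = c₁^a mod n = 16^6 mod 53.
16^1 ≡ 16 (mod 53)
16^2 = (16^1)^2 ≡ 16^2 = 256 ≡ 44 (mod 53)
16^4 = (16^2)^2 ≡ 44^2 = 1936 ≡ 28 (mod 53)
16^6 = 16^4 · 16^2 ≡ 28 · 44 ≡ 13 (mod 53).
So s = 13; s⁻¹ ≡ 49 (mod 53).
m = c₂ · s⁻¹ mod 53 = 47 · 49 mod 53 = 24.

24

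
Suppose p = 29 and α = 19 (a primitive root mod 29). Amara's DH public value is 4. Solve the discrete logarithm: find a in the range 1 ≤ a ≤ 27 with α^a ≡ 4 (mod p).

22

Try successive powers of 19 modulo 29:
19^1 ≡ 19
19^2 ≡ 13
19^3 ≡ 15
19^4 ≡ 24
19^5 ≡ 21
19^6 ≡ 22
19^7 ≡ 12
19^8 ≡ 25
19^9 ≡ 11
19^10 ≡ 6
19^11 ≡ 27
19^12 ≡ 20
19^13 ≡ 3
19^14 ≡ 28
19^15 ≡ 10
19^16 ≡ 16
19^17 ≡ 14
19^18 ≡ 5
19^19 ≡ 8
19^20 ≡ 7
19^21 ≡ 17
19^22 ≡ 4
Found: a = 22.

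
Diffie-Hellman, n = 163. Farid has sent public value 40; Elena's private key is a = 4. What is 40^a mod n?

Shared key K = 40^4 mod 163.
40^1 ≡ 40 (mod 163)
40^2 = (40^1)^2 ≡ 40^2 = 1600 ≡ 133 (mod 163)
40^4 = (40^2)^2 ≡ 133^2 = 17689 ≡ 85 (mod 163)

85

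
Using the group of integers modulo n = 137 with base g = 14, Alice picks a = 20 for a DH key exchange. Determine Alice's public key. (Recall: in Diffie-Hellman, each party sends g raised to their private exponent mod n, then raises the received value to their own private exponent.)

Public value = 14^20 (mod 137).
14^1 ≡ 14 (mod 137)
14^2 = (14^1)^2 ≡ 14^2 = 196 ≡ 59 (mod 137)
14^4 = (14^2)^2 ≡ 59^2 = 3481 ≡ 56 (mod 137)
14^8 = (14^4)^2 ≡ 56^2 = 3136 ≡ 122 (mod 137)
14^16 = (14^8)^2 ≡ 122^2 = 14884 ≡ 88 (mod 137)
14^20 = 14^16 · 14^4 ≡ 88 · 56 ≡ 133 (mod 137).

133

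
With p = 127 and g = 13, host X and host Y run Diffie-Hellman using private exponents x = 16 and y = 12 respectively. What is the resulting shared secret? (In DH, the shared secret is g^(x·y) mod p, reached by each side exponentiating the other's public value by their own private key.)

Host X sends A = g^x mod p = 13^16 mod 127.
13^1 ≡ 13 (mod 127)
13^2 = (13^1)^2 ≡ 13^2 = 169 ≡ 42 (mod 127)
13^4 = (13^2)^2 ≡ 42^2 = 1764 ≡ 113 (mod 127)
13^8 = (13^4)^2 ≡ 113^2 = 12769 ≡ 69 (mod 127)
13^16 = (13^8)^2 ≡ 69^2 = 4761 ≡ 62 (mod 127)
So A = 62. Host Y then computes K = A^y mod p = 62^12 mod 127.
62^1 ≡ 62 (mod 127)
62^2 = (62^1)^2 ≡ 62^2 = 3844 ≡ 34 (mod 127)
62^4 = (62^2)^2 ≡ 34^2 = 1156 ≡ 13 (mod 127)
62^8 = (62^4)^2 ≡ 13^2 = 169 ≡ 42 (mod 127)
62^12 = 62^8 · 62^4 ≡ 42 · 13 ≡ 38 (mod 127).

38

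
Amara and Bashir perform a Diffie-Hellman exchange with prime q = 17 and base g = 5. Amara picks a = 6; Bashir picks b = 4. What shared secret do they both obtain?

16

Bashir sends B = g^b mod q = 5^4 mod 17.
5^1 ≡ 5 (mod 17)
5^2 = (5^1)^2 ≡ 5^2 = 25 ≡ 8 (mod 17)
5^4 = (5^2)^2 ≡ 8^2 = 64 ≡ 13 (mod 17)
So B = 13. Amara then computes K = B^a mod q = 13^6 mod 17.
13^1 ≡ 13 (mod 17)
13^2 = (13^1)^2 ≡ 13^2 = 169 ≡ 16 (mod 17)
13^4 = (13^2)^2 ≡ 16^2 = 256 ≡ 1 (mod 17)
13^6 = 13^4 · 13^2 ≡ 1 · 16 ≡ 16 (mod 17).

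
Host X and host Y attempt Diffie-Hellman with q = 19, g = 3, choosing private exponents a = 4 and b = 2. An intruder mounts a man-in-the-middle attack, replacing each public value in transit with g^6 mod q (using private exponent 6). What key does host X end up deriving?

Host X receives an intruder's public value M = 3^6 mod 19 instead of the honest one.
3^1 ≡ 3 (mod 19)
3^2 = (3^1)^2 ≡ 3^2 = 9 ≡ 9 (mod 19)
3^4 = (3^2)^2 ≡ 9^2 = 81 ≡ 5 (mod 19)
3^6 = 3^4 · 3^2 ≡ 5 · 9 ≡ 7 (mod 19).
So M = 7. Host X computes K = M^4 mod 19.
7^1 ≡ 7 (mod 19)
7^2 = (7^1)^2 ≡ 7^2 = 49 ≡ 11 (mod 19)
7^4 = (7^2)^2 ≡ 11^2 = 121 ≡ 7 (mod 19)

7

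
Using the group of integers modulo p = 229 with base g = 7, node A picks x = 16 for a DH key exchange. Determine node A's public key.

193

Public value = 7^16 mod 229.
7^1 ≡ 7 (mod 229)
7^2 = (7^1)^2 ≡ 7^2 = 49 ≡ 49 (mod 229)
7^4 = (7^2)^2 ≡ 49^2 = 2401 ≡ 111 (mod 229)
7^8 = (7^4)^2 ≡ 111^2 = 12321 ≡ 184 (mod 229)
7^16 = (7^8)^2 ≡ 184^2 = 33856 ≡ 193 (mod 229)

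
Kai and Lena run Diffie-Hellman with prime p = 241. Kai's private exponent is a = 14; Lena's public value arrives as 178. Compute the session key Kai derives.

239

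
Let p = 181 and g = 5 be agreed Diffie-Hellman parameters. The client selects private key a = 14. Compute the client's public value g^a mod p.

Public value = 5^14 mod 181.
5^1 ≡ 5 (mod 181)
5^2 = (5^1)^2 ≡ 5^2 = 25 ≡ 25 (mod 181)
5^4 = (5^2)^2 ≡ 25^2 = 625 ≡ 82 (mod 181)
5^8 = (5^4)^2 ≡ 82^2 = 6724 ≡ 27 (mod 181)
5^14 = 5^8 · 5^4 · 5^2 ≡ 27 · 82 · 25 ≡ 145 (mod 181).

145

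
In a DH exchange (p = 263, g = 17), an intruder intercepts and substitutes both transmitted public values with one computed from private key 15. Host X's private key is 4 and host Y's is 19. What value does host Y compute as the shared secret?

Host Y receives an intruder's public value M = 17^15 mod 263 instead of the honest one.
17^1 ≡ 17 (mod 263)
17^2 = (17^1)^2 ≡ 17^2 = 289 ≡ 26 (mod 263)
17^4 = (17^2)^2 ≡ 26^2 = 676 ≡ 150 (mod 263)
17^8 = (17^4)^2 ≡ 150^2 = 22500 ≡ 145 (mod 263)
17^15 = 17^8 · 17^4 · 17^2 · 17^1 ≡ 145 · 150 · 26 · 17 ≡ 61 (mod 263).
So M = 61. Host Y computes K = M^19 mod 263.
61^1 ≡ 61 (mod 263)
61^2 = (61^1)^2 ≡ 61^2 = 3721 ≡ 39 (mod 263)
61^4 = (61^2)^2 ≡ 39^2 = 1521 ≡ 206 (mod 263)
61^8 = (61^4)^2 ≡ 206^2 = 42436 ≡ 93 (mod 263)
61^16 = (61^8)^2 ≡ 93^2 = 8649 ≡ 233 (mod 263)
61^19 = 61^16 · 61^2 · 61^1 ≡ 233 · 39 · 61 ≡ 166 (mod 263).

166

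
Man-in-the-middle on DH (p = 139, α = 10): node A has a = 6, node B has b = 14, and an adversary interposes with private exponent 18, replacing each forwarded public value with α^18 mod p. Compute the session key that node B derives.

125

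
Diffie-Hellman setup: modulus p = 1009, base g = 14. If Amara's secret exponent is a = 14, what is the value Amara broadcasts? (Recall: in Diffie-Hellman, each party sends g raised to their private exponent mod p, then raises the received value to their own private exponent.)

Public value = 14^14 mod 1009.
14^1 ≡ 14 (mod 1009)
14^2 = (14^1)^2 ≡ 14^2 = 196 ≡ 196 (mod 1009)
14^4 = (14^2)^2 ≡ 196^2 = 38416 ≡ 74 (mod 1009)
14^8 = (14^4)^2 ≡ 74^2 = 5476 ≡ 431 (mod 1009)
14^14 = 14^8 · 14^4 · 14^2 ≡ 431 · 74 · 196 ≡ 469 (mod 1009).

469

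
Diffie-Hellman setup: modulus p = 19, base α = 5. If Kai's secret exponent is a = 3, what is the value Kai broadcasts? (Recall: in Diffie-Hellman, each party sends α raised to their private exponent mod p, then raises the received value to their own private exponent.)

11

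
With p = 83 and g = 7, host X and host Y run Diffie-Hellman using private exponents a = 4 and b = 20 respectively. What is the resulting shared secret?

61

Host X sends A = g^a mod p = 7^4 mod 83.
7^1 ≡ 7 (mod 83)
7^2 = (7^1)^2 ≡ 7^2 = 49 ≡ 49 (mod 83)
7^4 = (7^2)^2 ≡ 49^2 = 2401 ≡ 77 (mod 83)
So A = 77. Host Y then computes K = A^b mod p = 77^20 mod 83.
77^1 ≡ 77 (mod 83)
77^2 = (77^1)^2 ≡ 77^2 = 5929 ≡ 36 (mod 83)
77^4 = (77^2)^2 ≡ 36^2 = 1296 ≡ 51 (mod 83)
77^8 = (77^4)^2 ≡ 51^2 = 2601 ≡ 28 (mod 83)
77^16 = (77^8)^2 ≡ 28^2 = 784 ≡ 37 (mod 83)
77^20 = 77^16 · 77^4 ≡ 37 · 51 ≡ 61 (mod 83).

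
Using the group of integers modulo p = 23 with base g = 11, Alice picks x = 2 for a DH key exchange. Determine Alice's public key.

6

Public value = 11^2 mod 23.
11^1 ≡ 11 (mod 23)
11^2 = (11^1)^2 ≡ 11^2 = 121 ≡ 6 (mod 23)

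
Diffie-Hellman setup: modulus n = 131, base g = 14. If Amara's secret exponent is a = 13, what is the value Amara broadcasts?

78

Public value = 14^13 mod 131.
14^1 ≡ 14 (mod 131)
14^2 = (14^1)^2 ≡ 14^2 = 196 ≡ 65 (mod 131)
14^4 = (14^2)^2 ≡ 65^2 = 4225 ≡ 33 (mod 131)
14^8 = (14^4)^2 ≡ 33^2 = 1089 ≡ 41 (mod 131)
14^13 = 14^8 · 14^4 · 14^1 ≡ 41 · 33 · 14 ≡ 78 (mod 131).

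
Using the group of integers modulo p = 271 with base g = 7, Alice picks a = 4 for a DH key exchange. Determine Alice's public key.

233

Public value = 7^4 mod 271.
7^1 ≡ 7 (mod 271)
7^2 = (7^1)^2 ≡ 7^2 = 49 ≡ 49 (mod 271)
7^4 = (7^2)^2 ≡ 49^2 = 2401 ≡ 233 (mod 271)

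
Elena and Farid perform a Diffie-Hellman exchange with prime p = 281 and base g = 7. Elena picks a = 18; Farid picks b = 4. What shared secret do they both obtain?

232

Farid sends B = g^b mod p = 7^4 mod 281.
7^1 ≡ 7 (mod 281)
7^2 = (7^1)^2 ≡ 7^2 = 49 ≡ 49 (mod 281)
7^4 = (7^2)^2 ≡ 49^2 = 2401 ≡ 153 (mod 281)
So B = 153. Elena then computes K = B^a mod p = 153^18 mod 281.
153^1 ≡ 153 (mod 281)
153^2 = (153^1)^2 ≡ 153^2 = 23409 ≡ 86 (mod 281)
153^4 = (153^2)^2 ≡ 86^2 = 7396 ≡ 90 (mod 281)
153^8 = (153^4)^2 ≡ 90^2 = 8100 ≡ 232 (mod 281)
153^16 = (153^8)^2 ≡ 232^2 = 53824 ≡ 153 (mod 281)
153^18 = 153^16 · 153^2 ≡ 153 · 86 ≡ 232 (mod 281).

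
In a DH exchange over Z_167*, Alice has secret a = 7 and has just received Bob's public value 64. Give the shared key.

154

Shared key K = 64^7 mod 167.
64^1 ≡ 64 (mod 167)
64^2 = (64^1)^2 ≡ 64^2 = 4096 ≡ 88 (mod 167)
64^4 = (64^2)^2 ≡ 88^2 = 7744 ≡ 62 (mod 167)
64^7 = 64^4 · 64^2 · 64^1 ≡ 62 · 88 · 64 ≡ 154 (mod 167).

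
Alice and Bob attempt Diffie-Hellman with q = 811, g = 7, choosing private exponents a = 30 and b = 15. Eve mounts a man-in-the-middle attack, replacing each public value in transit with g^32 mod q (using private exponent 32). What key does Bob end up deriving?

Bob receives Eve's public value M = 7^32 mod 811 instead of the honest one.
7^1 ≡ 7 (mod 811)
7^2 = (7^1)^2 ≡ 7^2 = 49 ≡ 49 (mod 811)
7^4 = (7^2)^2 ≡ 49^2 = 2401 ≡ 779 (mod 811)
7^8 = (7^4)^2 ≡ 779^2 = 606841 ≡ 213 (mod 811)
7^16 = (7^8)^2 ≡ 213^2 = 45369 ≡ 764 (mod 811)
7^32 = (7^16)^2 ≡ 764^2 = 583696 ≡ 587 (mod 811)
So M = 587. Bob computes K = M^15 mod 811.
587^1 ≡ 587 (mod 811)
587^2 = (587^1)^2 ≡ 587^2 = 344569 ≡ 705 (mod 811)
587^4 = (587^2)^2 ≡ 705^2 = 497025 ≡ 693 (mod 811)
587^8 = (587^4)^2 ≡ 693^2 = 480249 ≡ 137 (mod 811)
587^15 = 587^8 · 587^4 · 587^2 · 587^1 ≡ 137 · 693 · 705 · 587 ≡ 796 (mod 811).

796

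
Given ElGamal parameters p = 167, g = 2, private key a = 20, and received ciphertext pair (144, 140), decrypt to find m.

71

Shared mask s = c₁^a mod p = 144^20 mod 167.
144^1 ≡ 144 (mod 167)
144^2 = (144^1)^2 ≡ 144^2 = 20736 ≡ 28 (mod 167)
144^4 = (144^2)^2 ≡ 28^2 = 784 ≡ 116 (mod 167)
144^8 = (144^4)^2 ≡ 116^2 = 13456 ≡ 96 (mod 167)
144^16 = (144^8)^2 ≡ 96^2 = 9216 ≡ 31 (mod 167)
144^20 = 144^16 · 144^4 ≡ 31 · 116 ≡ 89 (mod 167).
So s = 89; s⁻¹ ≡ 152 (mod 167).
m = c₂ · s⁻¹ mod 167 = 140 · 152 mod 167 = 71.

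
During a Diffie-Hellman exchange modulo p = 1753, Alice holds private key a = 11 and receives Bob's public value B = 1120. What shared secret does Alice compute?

851

Shared key K = 1120^11 mod 1753.
1120^1 ≡ 1120 (mod 1753)
1120^2 = (1120^1)^2 ≡ 1120^2 = 1254400 ≡ 1005 (mod 1753)
1120^4 = (1120^2)^2 ≡ 1005^2 = 1010025 ≡ 297 (mod 1753)
1120^8 = (1120^4)^2 ≡ 297^2 = 88209 ≡ 559 (mod 1753)
1120^11 = 1120^8 · 1120^2 · 1120^1 ≡ 559 · 1005 · 1120 ≡ 851 (mod 1753).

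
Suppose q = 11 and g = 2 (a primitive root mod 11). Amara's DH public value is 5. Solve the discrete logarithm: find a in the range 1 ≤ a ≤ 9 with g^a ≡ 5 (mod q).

4

Try successive powers of 2 modulo 11:
2^1 ≡ 2
2^2 ≡ 4
2^3 ≡ 8
2^4 ≡ 5
Found: a = 4.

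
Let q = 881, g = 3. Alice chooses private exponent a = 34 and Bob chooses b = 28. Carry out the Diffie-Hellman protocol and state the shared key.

110

Alice sends A = g^a mod q = 3^34 mod 881.
3^1 ≡ 3 (mod 881)
3^2 = (3^1)^2 ≡ 3^2 = 9 ≡ 9 (mod 881)
3^4 = (3^2)^2 ≡ 9^2 = 81 ≡ 81 (mod 881)
3^8 = (3^4)^2 ≡ 81^2 = 6561 ≡ 394 (mod 881)
3^16 = (3^8)^2 ≡ 394^2 = 155236 ≡ 180 (mod 881)
3^32 = (3^16)^2 ≡ 180^2 = 32400 ≡ 684 (mod 881)
3^34 = 3^32 · 3^2 ≡ 684 · 9 ≡ 870 (mod 881).
So A = 870. Bob then computes K = A^b mod q = 870^28 mod 881.
870^1 ≡ 870 (mod 881)
870^2 = (870^1)^2 ≡ 870^2 = 756900 ≡ 121 (mod 881)
870^4 = (870^2)^2 ≡ 121^2 = 14641 ≡ 545 (mod 881)
870^8 = (870^4)^2 ≡ 545^2 = 297025 ≡ 128 (mod 881)
870^16 = (870^8)^2 ≡ 128^2 = 16384 ≡ 526 (mod 881)
870^28 = 870^16 · 870^8 · 870^4 ≡ 526 · 128 · 545 ≡ 110 (mod 881).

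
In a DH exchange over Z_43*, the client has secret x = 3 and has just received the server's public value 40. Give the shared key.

16

Shared key K = 40^3 mod 43.
40^1 ≡ 40 (mod 43)
40^2 = (40^1)^2 ≡ 40^2 = 1600 ≡ 9 (mod 43)
40^3 = 40^2 · 40^1 ≡ 9 · 40 ≡ 16 (mod 43).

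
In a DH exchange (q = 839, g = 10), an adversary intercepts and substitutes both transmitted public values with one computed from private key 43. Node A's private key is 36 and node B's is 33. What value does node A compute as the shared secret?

140

Node A receives an adversary's public value M = 10^43 mod 839 instead of the honest one.
10^1 ≡ 10 (mod 839)
10^2 = (10^1)^2 ≡ 10^2 = 100 ≡ 100 (mod 839)
10^4 = (10^2)^2 ≡ 100^2 = 10000 ≡ 771 (mod 839)
10^8 = (10^4)^2 ≡ 771^2 = 594441 ≡ 429 (mod 839)
10^16 = (10^8)^2 ≡ 429^2 = 184041 ≡ 300 (mod 839)
10^32 = (10^16)^2 ≡ 300^2 = 90000 ≡ 227 (mod 839)
10^43 = 10^32 · 10^8 · 10^2 · 10^1 ≡ 227 · 429 · 100 · 10 ≡ 270 (mod 839).
So M = 270. Node A computes K = M^36 mod 839.
270^1 ≡ 270 (mod 839)
270^2 = (270^1)^2 ≡ 270^2 = 72900 ≡ 746 (mod 839)
270^4 = (270^2)^2 ≡ 746^2 = 556516 ≡ 259 (mod 839)
270^8 = (270^4)^2 ≡ 259^2 = 67081 ≡ 800 (mod 839)
270^16 = (270^8)^2 ≡ 800^2 = 640000 ≡ 682 (mod 839)
270^32 = (270^16)^2 ≡ 682^2 = 465124 ≡ 318 (mod 839)
270^36 = 270^32 · 270^4 ≡ 318 · 259 ≡ 140 (mod 839).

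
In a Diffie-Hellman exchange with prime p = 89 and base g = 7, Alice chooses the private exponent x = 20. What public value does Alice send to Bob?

Public value = 7^20 mod 89.
7^1 ≡ 7 (mod 89)
7^2 = (7^1)^2 ≡ 7^2 = 49 ≡ 49 (mod 89)
7^4 = (7^2)^2 ≡ 49^2 = 2401 ≡ 87 (mod 89)
7^8 = (7^4)^2 ≡ 87^2 = 7569 ≡ 4 (mod 89)
7^16 = (7^8)^2 ≡ 4^2 = 16 ≡ 16 (mod 89)
7^20 = 7^16 · 7^4 ≡ 16 · 87 ≡ 57 (mod 89).

57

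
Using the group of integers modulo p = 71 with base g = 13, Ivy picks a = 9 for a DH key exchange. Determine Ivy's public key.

Public value = 13^9 mod 71.
13^1 ≡ 13 (mod 71)
13^2 = (13^1)^2 ≡ 13^2 = 169 ≡ 27 (mod 71)
13^4 = (13^2)^2 ≡ 27^2 = 729 ≡ 19 (mod 71)
13^8 = (13^4)^2 ≡ 19^2 = 361 ≡ 6 (mod 71)
13^9 = 13^8 · 13^1 ≡ 6 · 13 ≡ 7 (mod 71).

7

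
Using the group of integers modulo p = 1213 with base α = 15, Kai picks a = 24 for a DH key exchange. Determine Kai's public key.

Public value = 15^24 (mod 1213).
15^1 ≡ 15 (mod 1213)
15^2 = (15^1)^2 ≡ 15^2 = 225 ≡ 225 (mod 1213)
15^4 = (15^2)^2 ≡ 225^2 = 50625 ≡ 892 (mod 1213)
15^8 = (15^4)^2 ≡ 892^2 = 795664 ≡ 1149 (mod 1213)
15^16 = (15^8)^2 ≡ 1149^2 = 1320201 ≡ 457 (mod 1213)
15^24 = 15^16 · 15^8 ≡ 457 · 1149 ≡ 1077 (mod 1213).

1077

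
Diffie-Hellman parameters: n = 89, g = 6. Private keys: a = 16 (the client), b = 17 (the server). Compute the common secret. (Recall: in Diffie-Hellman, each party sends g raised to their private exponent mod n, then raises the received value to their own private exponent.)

8

The server sends B = g^b mod n = 6^17 mod 89.
6^1 ≡ 6 (mod 89)
6^2 = (6^1)^2 ≡ 6^2 = 36 ≡ 36 (mod 89)
6^4 = (6^2)^2 ≡ 36^2 = 1296 ≡ 50 (mod 89)
6^8 = (6^4)^2 ≡ 50^2 = 2500 ≡ 8 (mod 89)
6^16 = (6^8)^2 ≡ 8^2 = 64 ≡ 64 (mod 89)
6^17 = 6^16 · 6^1 ≡ 64 · 6 ≡ 28 (mod 89).
So B = 28. The client then computes K = B^a mod n = 28^16 mod 89.
28^1 ≡ 28 (mod 89)
28^2 = (28^1)^2 ≡ 28^2 = 784 ≡ 72 (mod 89)
28^4 = (28^2)^2 ≡ 72^2 = 5184 ≡ 22 (mod 89)
28^8 = (28^4)^2 ≡ 22^2 = 484 ≡ 39 (mod 89)
28^16 = (28^8)^2 ≡ 39^2 = 1521 ≡ 8 (mod 89)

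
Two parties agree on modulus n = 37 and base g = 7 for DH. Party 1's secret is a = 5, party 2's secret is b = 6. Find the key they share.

Party 2 sends B = g^b mod n = 7^6 mod 37.
7^1 ≡ 7 (mod 37)
7^2 = (7^1)^2 ≡ 7^2 = 49 ≡ 12 (mod 37)
7^4 = (7^2)^2 ≡ 12^2 = 144 ≡ 33 (mod 37)
7^6 = 7^4 · 7^2 ≡ 33 · 12 ≡ 26 (mod 37).
So B = 26. Party 1 then computes K = B^a mod n = 26^5 mod 37.
26^1 ≡ 26 (mod 37)
26^2 = (26^1)^2 ≡ 26^2 = 676 ≡ 10 (mod 37)
26^4 = (26^2)^2 ≡ 10^2 = 100 ≡ 26 (mod 37)
26^5 = 26^4 · 26^1 ≡ 26 · 26 ≡ 10 (mod 37).

10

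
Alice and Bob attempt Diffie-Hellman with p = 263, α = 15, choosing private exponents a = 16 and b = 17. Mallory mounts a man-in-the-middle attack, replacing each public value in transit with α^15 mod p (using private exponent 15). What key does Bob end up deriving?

55

Bob receives Mallory's public value M = 15^15 mod 263 instead of the honest one.
15^1 ≡ 15 (mod 263)
15^2 = (15^1)^2 ≡ 15^2 = 225 ≡ 225 (mod 263)
15^4 = (15^2)^2 ≡ 225^2 = 50625 ≡ 129 (mod 263)
15^8 = (15^4)^2 ≡ 129^2 = 16641 ≡ 72 (mod 263)
15^15 = 15^8 · 15^4 · 15^2 · 15^1 ≡ 72 · 129 · 225 · 15 ≡ 30 (mod 263).
So M = 30. Bob computes K = M^17 mod 263.
30^1 ≡ 30 (mod 263)
30^2 = (30^1)^2 ≡ 30^2 = 900 ≡ 111 (mod 263)
30^4 = (30^2)^2 ≡ 111^2 = 12321 ≡ 223 (mod 263)
30^8 = (30^4)^2 ≡ 223^2 = 49729 ≡ 22 (mod 263)
30^16 = (30^8)^2 ≡ 22^2 = 484 ≡ 221 (mod 263)
30^17 = 30^16 · 30^1 ≡ 221 · 30 ≡ 55 (mod 263).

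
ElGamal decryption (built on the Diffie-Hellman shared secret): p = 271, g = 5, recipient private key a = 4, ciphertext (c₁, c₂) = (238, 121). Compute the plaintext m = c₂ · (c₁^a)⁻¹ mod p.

Shared mask s = c₁^a mod p = 238^4 mod 271.
238^1 ≡ 238 (mod 271)
238^2 = (238^1)^2 ≡ 238^2 = 56644 ≡ 5 (mod 271)
238^4 = (238^2)^2 ≡ 5^2 = 25 ≡ 25 (mod 271)
So s = 25; s⁻¹ ≡ 206 (mod 271).
m = c₂ · s⁻¹ mod 271 = 121 · 206 mod 271 = 265.

265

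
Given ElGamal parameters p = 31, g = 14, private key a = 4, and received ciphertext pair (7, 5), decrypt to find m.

Shared mask s = c₁^a mod p = 7^4 mod 31.
7^1 ≡ 7 (mod 31)
7^2 = (7^1)^2 ≡ 7^2 = 49 ≡ 18 (mod 31)
7^4 = (7^2)^2 ≡ 18^2 = 324 ≡ 14 (mod 31)
So s = 14; s⁻¹ ≡ 20 (mod 31).
m = c₂ · s⁻¹ mod 31 = 5 · 20 mod 31 = 7.

7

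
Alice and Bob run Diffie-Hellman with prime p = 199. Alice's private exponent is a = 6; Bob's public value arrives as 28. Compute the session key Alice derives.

63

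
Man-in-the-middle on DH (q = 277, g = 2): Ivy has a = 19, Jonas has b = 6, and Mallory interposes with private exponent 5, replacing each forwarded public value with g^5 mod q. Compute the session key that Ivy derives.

Ivy receives Mallory's public value M = 2^5 mod 277 instead of the honest one.
2^1 ≡ 2 (mod 277)
2^2 = (2^1)^2 ≡ 2^2 = 4 ≡ 4 (mod 277)
2^4 = (2^2)^2 ≡ 4^2 = 16 ≡ 16 (mod 277)
2^5 = 2^4 · 2^1 ≡ 16 · 2 ≡ 32 (mod 277).
So M = 32. Ivy computes K = M^19 mod 277.
32^1 ≡ 32 (mod 277)
32^2 = (32^1)^2 ≡ 32^2 = 1024 ≡ 193 (mod 277)
32^4 = (32^2)^2 ≡ 193^2 = 37249 ≡ 131 (mod 277)
32^8 = (32^4)^2 ≡ 131^2 = 17161 ≡ 264 (mod 277)
32^16 = (32^8)^2 ≡ 264^2 = 69696 ≡ 169 (mod 277)
32^19 = 32^16 · 32^2 · 32^1 ≡ 169 · 193 · 32 ≡ 8 (mod 277).

8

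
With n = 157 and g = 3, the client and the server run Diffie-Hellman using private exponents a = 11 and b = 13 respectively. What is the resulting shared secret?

The server sends B = g^b mod n = 3^13 mod 157.
3^1 ≡ 3 (mod 157)
3^2 = (3^1)^2 ≡ 3^2 = 9 ≡ 9 (mod 157)
3^4 = (3^2)^2 ≡ 9^2 = 81 ≡ 81 (mod 157)
3^8 = (3^4)^2 ≡ 81^2 = 6561 ≡ 124 (mod 157)
3^13 = 3^8 · 3^4 · 3^1 ≡ 124 · 81 · 3 ≡ 145 (mod 157).
So B = 145. The client then computes K = B^a mod n = 145^11 mod 157.
145^1 ≡ 145 (mod 157)
145^2 = (145^1)^2 ≡ 145^2 = 21025 ≡ 144 (mod 157)
145^4 = (145^2)^2 ≡ 144^2 = 20736 ≡ 12 (mod 157)
145^8 = (145^4)^2 ≡ 12^2 = 144 ≡ 144 (mod 157)
145^11 = 145^8 · 145^2 · 145^1 ≡ 144 · 144 · 145 ≡ 13 (mod 157).

13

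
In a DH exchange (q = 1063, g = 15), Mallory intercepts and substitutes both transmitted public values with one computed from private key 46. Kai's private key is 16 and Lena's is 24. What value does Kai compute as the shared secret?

Kai receives Mallory's public value M = 15^46 mod 1063 instead of the honest one.
15^1 ≡ 15 (mod 1063)
15^2 = (15^1)^2 ≡ 15^2 = 225 ≡ 225 (mod 1063)
15^4 = (15^2)^2 ≡ 225^2 = 50625 ≡ 664 (mod 1063)
15^8 = (15^4)^2 ≡ 664^2 = 440896 ≡ 814 (mod 1063)
15^16 = (15^8)^2 ≡ 814^2 = 662596 ≡ 347 (mod 1063)
15^32 = (15^16)^2 ≡ 347^2 = 120409 ≡ 290 (mod 1063)
15^46 = 15^32 · 15^8 · 15^4 · 15^2 ≡ 290 · 814 · 664 · 225 ≡ 400 (mod 1063).
So M = 400. Kai computes K = M^16 mod 1063.
400^1 ≡ 400 (mod 1063)
400^2 = (400^1)^2 ≡ 400^2 = 160000 ≡ 550 (mod 1063)
400^4 = (400^2)^2 ≡ 550^2 = 302500 ≡ 608 (mod 1063)
400^8 = (400^4)^2 ≡ 608^2 = 369664 ≡ 803 (mod 1063)
400^16 = (400^8)^2 ≡ 803^2 = 644809 ≡ 631 (mod 1063)

631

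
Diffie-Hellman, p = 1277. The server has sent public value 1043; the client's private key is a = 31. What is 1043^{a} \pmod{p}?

1074

Shared key K = 1043^31 mod 1277.
1043^1 ≡ 1043 (mod 1277)
1043^2 = (1043^1)^2 ≡ 1043^2 = 1087849 ≡ 1122 (mod 1277)
1043^4 = (1043^2)^2 ≡ 1122^2 = 1258884 ≡ 1039 (mod 1277)
1043^8 = (1043^4)^2 ≡ 1039^2 = 1079521 ≡ 456 (mod 1277)
1043^16 = (1043^8)^2 ≡ 456^2 = 207936 ≡ 1062 (mod 1277)
1043^31 = 1043^16 · 1043^8 · 1043^4 · 1043^2 · 1043^1 ≡ 1062 · 456 · 1039 · 1122 · 1043 ≡ 1074 (mod 1277).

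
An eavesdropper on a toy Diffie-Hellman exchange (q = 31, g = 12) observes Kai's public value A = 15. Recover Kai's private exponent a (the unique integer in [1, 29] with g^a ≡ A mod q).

9

Try successive powers of 12 modulo 31:
12^1 ≡ 12
12^2 ≡ 20
12^3 ≡ 23
12^4 ≡ 28
12^5 ≡ 26
12^6 ≡ 2
12^7 ≡ 24
12^8 ≡ 9
12^9 ≡ 15
Found: a = 9.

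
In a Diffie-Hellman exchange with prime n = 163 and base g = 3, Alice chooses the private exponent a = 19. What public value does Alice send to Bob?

Public value = 3^19 (mod 163).
3^1 ≡ 3 (mod 163)
3^2 = (3^1)^2 ≡ 3^2 = 9 ≡ 9 (mod 163)
3^4 = (3^2)^2 ≡ 9^2 = 81 ≡ 81 (mod 163)
3^8 = (3^4)^2 ≡ 81^2 = 6561 ≡ 41 (mod 163)
3^16 = (3^8)^2 ≡ 41^2 = 1681 ≡ 51 (mod 163)
3^19 = 3^16 · 3^2 · 3^1 ≡ 51 · 9 · 3 ≡ 73 (mod 163).

73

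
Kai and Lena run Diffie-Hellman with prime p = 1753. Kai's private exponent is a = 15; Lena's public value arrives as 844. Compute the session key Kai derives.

1493

Shared key K = 844^15 mod 1753.
844^1 ≡ 844 (mod 1753)
844^2 = (844^1)^2 ≡ 844^2 = 712336 ≡ 618 (mod 1753)
844^4 = (844^2)^2 ≡ 618^2 = 381924 ≡ 1523 (mod 1753)
844^8 = (844^4)^2 ≡ 1523^2 = 2319529 ≡ 310 (mod 1753)
844^15 = 844^8 · 844^4 · 844^2 · 844^1 ≡ 310 · 1523 · 618 · 844 ≡ 1493 (mod 1753).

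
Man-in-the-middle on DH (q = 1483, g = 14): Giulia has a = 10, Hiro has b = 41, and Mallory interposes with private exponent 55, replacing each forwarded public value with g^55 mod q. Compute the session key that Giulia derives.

1177

Giulia receives Mallory's public value M = 14^55 mod 1483 instead of the honest one.
14^1 ≡ 14 (mod 1483)
14^2 = (14^1)^2 ≡ 14^2 = 196 ≡ 196 (mod 1483)
14^4 = (14^2)^2 ≡ 196^2 = 38416 ≡ 1341 (mod 1483)
14^8 = (14^4)^2 ≡ 1341^2 = 1798281 ≡ 885 (mod 1483)
14^16 = (14^8)^2 ≡ 885^2 = 783225 ≡ 201 (mod 1483)
14^32 = (14^16)^2 ≡ 201^2 = 40401 ≡ 360 (mod 1483)
14^55 = 14^32 · 14^16 · 14^4 · 14^2 · 14^1 ≡ 360 · 201 · 1341 · 196 · 14 ≡ 190 (mod 1483).
So M = 190. Giulia computes K = M^10 mod 1483.
190^1 ≡ 190 (mod 1483)
190^2 = (190^1)^2 ≡ 190^2 = 36100 ≡ 508 (mod 1483)
190^4 = (190^2)^2 ≡ 508^2 = 258064 ≡ 22 (mod 1483)
190^8 = (190^4)^2 ≡ 22^2 = 484 ≡ 484 (mod 1483)
190^10 = 190^8 · 190^2 ≡ 484 · 508 ≡ 1177 (mod 1483).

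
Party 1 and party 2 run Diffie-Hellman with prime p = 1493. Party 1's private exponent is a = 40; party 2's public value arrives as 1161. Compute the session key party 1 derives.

Shared key K = 1161^40 mod 1493.
1161^1 ≡ 1161 (mod 1493)
1161^2 = (1161^1)^2 ≡ 1161^2 = 1347921 ≡ 1235 (mod 1493)
1161^4 = (1161^2)^2 ≡ 1235^2 = 1525225 ≡ 872 (mod 1493)
1161^8 = (1161^4)^2 ≡ 872^2 = 760384 ≡ 447 (mod 1493)
1161^16 = (1161^8)^2 ≡ 447^2 = 199809 ≡ 1240 (mod 1493)
1161^32 = (1161^16)^2 ≡ 1240^2 = 1537600 ≡ 1303 (mod 1493)
1161^40 = 1161^32 · 1161^8 ≡ 1303 · 447 ≡ 171 (mod 1493).

171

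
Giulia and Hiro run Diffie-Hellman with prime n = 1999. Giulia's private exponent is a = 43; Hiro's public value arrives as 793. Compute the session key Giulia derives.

Shared key K = 793^43 mod 1999.
793^1 ≡ 793 (mod 1999)
793^2 = (793^1)^2 ≡ 793^2 = 628849 ≡ 1163 (mod 1999)
793^4 = (793^2)^2 ≡ 1163^2 = 1352569 ≡ 1245 (mod 1999)
793^8 = (793^4)^2 ≡ 1245^2 = 1550025 ≡ 800 (mod 1999)
793^16 = (793^8)^2 ≡ 800^2 = 640000 ≡ 320 (mod 1999)
793^32 = (793^16)^2 ≡ 320^2 = 102400 ≡ 451 (mod 1999)
793^43 = 793^32 · 793^8 · 793^2 · 793^1 ≡ 451 · 800 · 1163 · 793 ≡ 1952 (mod 1999).

1952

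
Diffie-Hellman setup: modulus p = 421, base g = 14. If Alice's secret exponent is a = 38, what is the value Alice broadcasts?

Public value = 14^38 (mod 421).
14^1 ≡ 14 (mod 421)
14^2 = (14^1)^2 ≡ 14^2 = 196 ≡ 196 (mod 421)
14^4 = (14^2)^2 ≡ 196^2 = 38416 ≡ 105 (mod 421)
14^8 = (14^4)^2 ≡ 105^2 = 11025 ≡ 79 (mod 421)
14^16 = (14^8)^2 ≡ 79^2 = 6241 ≡ 347 (mod 421)
14^32 = (14^16)^2 ≡ 347^2 = 120409 ≡ 3 (mod 421)
14^38 = 14^32 · 14^4 · 14^2 ≡ 3 · 105 · 196 ≡ 274 (mod 421).

274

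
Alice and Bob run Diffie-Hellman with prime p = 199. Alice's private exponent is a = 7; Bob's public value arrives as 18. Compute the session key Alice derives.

114

Shared key K = 18^7 mod 199.
18^1 ≡ 18 (mod 199)
18^2 = (18^1)^2 ≡ 18^2 = 324 ≡ 125 (mod 199)
18^4 = (18^2)^2 ≡ 125^2 = 15625 ≡ 103 (mod 199)
18^7 = 18^4 · 18^2 · 18^1 ≡ 103 · 125 · 18 ≡ 114 (mod 199).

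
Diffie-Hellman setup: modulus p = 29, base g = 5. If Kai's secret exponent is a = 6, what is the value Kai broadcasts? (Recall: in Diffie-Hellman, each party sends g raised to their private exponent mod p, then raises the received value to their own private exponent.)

Public value = 5^6 mod 29.
5^1 ≡ 5 (mod 29)
5^2 = (5^1)^2 ≡ 5^2 = 25 ≡ 25 (mod 29)
5^4 = (5^2)^2 ≡ 25^2 = 625 ≡ 16 (mod 29)
5^6 = 5^4 · 5^2 ≡ 16 · 25 ≡ 23 (mod 29).

23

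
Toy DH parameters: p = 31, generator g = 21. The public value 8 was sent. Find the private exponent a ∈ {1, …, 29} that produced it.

18

Try successive powers of 21 modulo 31:
21^1 ≡ 21
21^2 ≡ 7
21^3 ≡ 23
21^4 ≡ 18
21^5 ≡ 6
21^6 ≡ 2
21^7 ≡ 11
21^8 ≡ 14
21^9 ≡ 15
21^10 ≡ 5
21^11 ≡ 12
21^12 ≡ 4
21^13 ≡ 22
21^14 ≡ 28
21^15 ≡ 30
21^16 ≡ 10
21^17 ≡ 24
21^18 ≡ 8
Found: a = 18.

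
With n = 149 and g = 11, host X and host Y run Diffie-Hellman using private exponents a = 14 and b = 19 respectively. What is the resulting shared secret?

Host X sends A = g^a mod n = 11^14 mod 149.
11^1 ≡ 11 (mod 149)
11^2 = (11^1)^2 ≡ 11^2 = 121 ≡ 121 (mod 149)
11^4 = (11^2)^2 ≡ 121^2 = 14641 ≡ 39 (mod 149)
11^8 = (11^4)^2 ≡ 39^2 = 1521 ≡ 31 (mod 149)
11^14 = 11^8 · 11^4 · 11^2 ≡ 31 · 39 · 121 ≡ 120 (mod 149).
So A = 120. Host Y then computes K = A^b mod n = 120^19 mod 149.
120^1 ≡ 120 (mod 149)
120^2 = (120^1)^2 ≡ 120^2 = 14400 ≡ 96 (mod 149)
120^4 = (120^2)^2 ≡ 96^2 = 9216 ≡ 127 (mod 149)
120^8 = (120^4)^2 ≡ 127^2 = 16129 ≡ 37 (mod 149)
120^16 = (120^8)^2 ≡ 37^2 = 1369 ≡ 28 (mod 149)
120^19 = 120^16 · 120^2 · 120^1 ≡ 28 · 96 · 120 ≡ 124 (mod 149).

124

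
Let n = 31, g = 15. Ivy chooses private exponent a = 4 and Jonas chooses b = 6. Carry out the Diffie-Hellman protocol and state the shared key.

Ivy sends A = g^a mod n = 15^4 mod 31.
15^1 ≡ 15 (mod 31)
15^2 = (15^1)^2 ≡ 15^2 = 225 ≡ 8 (mod 31)
15^4 = (15^2)^2 ≡ 8^2 = 64 ≡ 2 (mod 31)
So A = 2. Jonas then computes K = A^b mod n = 2^6 mod 31.
2^1 ≡ 2 (mod 31)
2^2 = (2^1)^2 ≡ 2^2 = 4 ≡ 4 (mod 31)
2^4 = (2^2)^2 ≡ 4^2 = 16 ≡ 16 (mod 31)
2^6 = 2^4 · 2^2 ≡ 16 · 4 ≡ 2 (mod 31).

2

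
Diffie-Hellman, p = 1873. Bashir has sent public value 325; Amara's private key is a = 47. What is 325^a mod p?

Shared key K = 325^47 mod 1873.
325^1 ≡ 325 (mod 1873)
325^2 = (325^1)^2 ≡ 325^2 = 105625 ≡ 737 (mod 1873)
325^4 = (325^2)^2 ≡ 737^2 = 543169 ≡ 1872 (mod 1873)
325^8 = (325^4)^2 ≡ 1872^2 = 3504384 ≡ 1 (mod 1873)
325^16 = (325^8)^2 ≡ 1^2 = 1 ≡ 1 (mod 1873)
325^32 = (325^16)^2 ≡ 1^2 = 1 ≡ 1 (mod 1873)
325^47 = 325^32 · 325^8 · 325^4 · 325^2 · 325^1 ≡ 1 · 1 · 1872 · 737 · 325 ≡ 219 (mod 1873).

219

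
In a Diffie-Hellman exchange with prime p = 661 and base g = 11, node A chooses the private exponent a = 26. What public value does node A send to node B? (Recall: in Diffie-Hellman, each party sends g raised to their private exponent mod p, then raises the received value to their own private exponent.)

Public value = 11^26 mod 661.
11^1 ≡ 11 (mod 661)
11^2 = (11^1)^2 ≡ 11^2 = 121 ≡ 121 (mod 661)
11^4 = (11^2)^2 ≡ 121^2 = 14641 ≡ 99 (mod 661)
11^8 = (11^4)^2 ≡ 99^2 = 9801 ≡ 547 (mod 661)
11^16 = (11^8)^2 ≡ 547^2 = 299209 ≡ 437 (mod 661)
11^26 = 11^16 · 11^8 · 11^2 ≡ 437 · 547 · 121 ≡ 342 (mod 661).

342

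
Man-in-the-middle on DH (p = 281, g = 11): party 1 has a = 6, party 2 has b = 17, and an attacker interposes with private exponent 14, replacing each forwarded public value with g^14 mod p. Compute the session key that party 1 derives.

Party 1 receives an attacker's public value M = 11^14 mod 281 instead of the honest one.
11^1 ≡ 11 (mod 281)
11^2 = (11^1)^2 ≡ 11^2 = 121 ≡ 121 (mod 281)
11^4 = (11^2)^2 ≡ 121^2 = 14641 ≡ 29 (mod 281)
11^8 = (11^4)^2 ≡ 29^2 = 841 ≡ 279 (mod 281)
11^14 = 11^8 · 11^4 · 11^2 ≡ 279 · 29 · 121 ≡ 7 (mod 281).
So M = 7. Party 1 computes K = M^6 mod 281.
7^1 ≡ 7 (mod 281)
7^2 = (7^1)^2 ≡ 7^2 = 49 ≡ 49 (mod 281)
7^4 = (7^2)^2 ≡ 49^2 = 2401 ≡ 153 (mod 281)
7^6 = 7^4 · 7^2 ≡ 153 · 49 ≡ 191 (mod 281).

191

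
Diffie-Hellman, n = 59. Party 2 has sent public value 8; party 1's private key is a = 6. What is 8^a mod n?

7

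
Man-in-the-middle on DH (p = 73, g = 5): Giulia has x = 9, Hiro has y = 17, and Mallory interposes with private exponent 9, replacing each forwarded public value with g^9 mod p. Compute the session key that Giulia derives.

10

Giulia receives Mallory's public value M = 5^9 mod 73 instead of the honest one.
5^1 ≡ 5 (mod 73)
5^2 = (5^1)^2 ≡ 5^2 = 25 ≡ 25 (mod 73)
5^4 = (5^2)^2 ≡ 25^2 = 625 ≡ 41 (mod 73)
5^8 = (5^4)^2 ≡ 41^2 = 1681 ≡ 2 (mod 73)
5^9 = 5^8 · 5^1 ≡ 2 · 5 ≡ 10 (mod 73).
So M = 10. Giulia computes K = M^9 mod 73.
10^1 ≡ 10 (mod 73)
10^2 = (10^1)^2 ≡ 10^2 = 100 ≡ 27 (mod 73)
10^4 = (10^2)^2 ≡ 27^2 = 729 ≡ 72 (mod 73)
10^8 = (10^4)^2 ≡ 72^2 = 5184 ≡ 1 (mod 73)
10^9 = 10^8 · 10^1 ≡ 1 · 10 ≡ 10 (mod 73).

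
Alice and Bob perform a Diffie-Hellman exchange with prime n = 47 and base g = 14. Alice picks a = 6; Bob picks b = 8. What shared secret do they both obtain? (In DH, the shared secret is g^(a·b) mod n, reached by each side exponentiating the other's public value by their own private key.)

8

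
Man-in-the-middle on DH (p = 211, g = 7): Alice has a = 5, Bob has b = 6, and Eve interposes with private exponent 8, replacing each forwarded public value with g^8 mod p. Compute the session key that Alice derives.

178

Alice receives Eve's public value M = 7^8 mod 211 instead of the honest one.
7^1 ≡ 7 (mod 211)
7^2 = (7^1)^2 ≡ 7^2 = 49 ≡ 49 (mod 211)
7^4 = (7^2)^2 ≡ 49^2 = 2401 ≡ 80 (mod 211)
7^8 = (7^4)^2 ≡ 80^2 = 6400 ≡ 70 (mod 211)
So M = 70. Alice computes K = M^5 mod 211.
70^1 ≡ 70 (mod 211)
70^2 = (70^1)^2 ≡ 70^2 = 4900 ≡ 47 (mod 211)
70^4 = (70^2)^2 ≡ 47^2 = 2209 ≡ 99 (mod 211)
70^5 = 70^4 · 70^1 ≡ 99 · 70 ≡ 178 (mod 211).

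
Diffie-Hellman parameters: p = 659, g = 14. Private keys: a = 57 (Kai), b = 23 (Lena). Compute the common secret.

Lena sends B = g^b mod p = 14^23 mod 659.
14^1 ≡ 14 (mod 659)
14^2 = (14^1)^2 ≡ 14^2 = 196 ≡ 196 (mod 659)
14^4 = (14^2)^2 ≡ 196^2 = 38416 ≡ 194 (mod 659)
14^8 = (14^4)^2 ≡ 194^2 = 37636 ≡ 73 (mod 659)
14^16 = (14^8)^2 ≡ 73^2 = 5329 ≡ 57 (mod 659)
14^23 = 14^16 · 14^4 · 14^2 · 14^1 ≡ 57 · 194 · 196 · 14 ≡ 156 (mod 659).
So B = 156. Kai then computes K = B^a mod p = 156^57 mod 659.
156^1 ≡ 156 (mod 659)
156^2 = (156^1)^2 ≡ 156^2 = 24336 ≡ 612 (mod 659)
156^4 = (156^2)^2 ≡ 612^2 = 374544 ≡ 232 (mod 659)
156^8 = (156^4)^2 ≡ 232^2 = 53824 ≡ 445 (mod 659)
156^16 = (156^8)^2 ≡ 445^2 = 198025 ≡ 325 (mod 659)
156^32 = (156^16)^2 ≡ 325^2 = 105625 ≡ 185 (mod 659)
156^57 = 156^32 · 156^16 · 156^8 · 156^1 ≡ 185 · 325 · 445 · 156 ≡ 173 (mod 659).

173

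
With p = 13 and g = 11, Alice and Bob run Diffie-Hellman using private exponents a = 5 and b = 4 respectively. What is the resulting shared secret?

Bob sends B = g^b mod p = 11^4 mod 13.
11^1 ≡ 11 (mod 13)
11^2 = (11^1)^2 ≡ 11^2 = 121 ≡ 4 (mod 13)
11^4 = (11^2)^2 ≡ 4^2 = 16 ≡ 3 (mod 13)
So B = 3. Alice then computes K = B^a mod p = 3^5 mod 13.
3^1 ≡ 3 (mod 13)
3^2 = (3^1)^2 ≡ 3^2 = 9 ≡ 9 (mod 13)
3^4 = (3^2)^2 ≡ 9^2 = 81 ≡ 3 (mod 13)
3^5 = 3^4 · 3^1 ≡ 3 · 3 ≡ 9 (mod 13).

9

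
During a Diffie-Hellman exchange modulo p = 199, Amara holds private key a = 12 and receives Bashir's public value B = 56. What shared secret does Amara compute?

Shared key K = 56^12 mod 199.
56^1 ≡ 56 (mod 199)
56^2 = (56^1)^2 ≡ 56^2 = 3136 ≡ 151 (mod 199)
56^4 = (56^2)^2 ≡ 151^2 = 22801 ≡ 115 (mod 199)
56^8 = (56^4)^2 ≡ 115^2 = 13225 ≡ 91 (mod 199)
56^12 = 56^8 · 56^4 ≡ 91 · 115 ≡ 117 (mod 199).

117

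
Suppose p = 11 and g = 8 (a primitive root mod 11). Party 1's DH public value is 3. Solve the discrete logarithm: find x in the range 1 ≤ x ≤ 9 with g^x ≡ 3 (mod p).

Try successive powers of 8 modulo 11:
8^1 ≡ 8
8^2 ≡ 9
8^3 ≡ 6
8^4 ≡ 4
8^5 ≡ 10
8^6 ≡ 3
Found: x = 6.

6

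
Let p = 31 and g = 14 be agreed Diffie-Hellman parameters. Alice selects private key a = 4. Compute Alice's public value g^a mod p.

Public value = 14^4 mod 31.
14^1 ≡ 14 (mod 31)
14^2 = (14^1)^2 ≡ 14^2 = 196 ≡ 10 (mod 31)
14^4 = (14^2)^2 ≡ 10^2 = 100 ≡ 7 (mod 31)

7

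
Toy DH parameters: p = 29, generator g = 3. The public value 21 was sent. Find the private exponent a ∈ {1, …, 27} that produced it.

Try successive powers of 3 modulo 29:
3^1 ≡ 3
3^2 ≡ 9
3^3 ≡ 27
3^4 ≡ 23
3^5 ≡ 11
3^6 ≡ 4
3^7 ≡ 12
3^8 ≡ 7
3^9 ≡ 21
Found: a = 9.

9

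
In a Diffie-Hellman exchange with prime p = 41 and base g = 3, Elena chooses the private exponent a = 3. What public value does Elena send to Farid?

Public value = 3^3 mod 41.
3^1 ≡ 3 (mod 41)
3^2 = (3^1)^2 ≡ 3^2 = 9 ≡ 9 (mod 41)
3^3 = 3^2 · 3^1 ≡ 9 · 3 ≡ 27 (mod 41).

27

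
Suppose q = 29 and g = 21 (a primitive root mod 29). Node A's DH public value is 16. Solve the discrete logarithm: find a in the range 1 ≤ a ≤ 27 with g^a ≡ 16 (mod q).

Try successive powers of 21 modulo 29:
21^1 ≡ 21
21^2 ≡ 6
21^3 ≡ 10
21^4 ≡ 7
21^5 ≡ 2
21^6 ≡ 13
21^7 ≡ 12
21^8 ≡ 20
21^9 ≡ 14
21^10 ≡ 4
21^11 ≡ 26
21^12 ≡ 24
21^13 ≡ 11
21^14 ≡ 28
21^15 ≡ 8
21^16 ≡ 23
21^17 ≡ 19
21^18 ≡ 22
21^19 ≡ 27
21^20 ≡ 16
Found: a = 20.

20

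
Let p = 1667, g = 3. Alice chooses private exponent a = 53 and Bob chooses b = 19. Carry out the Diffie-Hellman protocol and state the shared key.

1291

Alice sends A = g^a mod p = 3^53 mod 1667.
3^1 ≡ 3 (mod 1667)
3^2 = (3^1)^2 ≡ 3^2 = 9 ≡ 9 (mod 1667)
3^4 = (3^2)^2 ≡ 9^2 = 81 ≡ 81 (mod 1667)
3^8 = (3^4)^2 ≡ 81^2 = 6561 ≡ 1560 (mod 1667)
3^16 = (3^8)^2 ≡ 1560^2 = 2433600 ≡ 1447 (mod 1667)
3^32 = (3^16)^2 ≡ 1447^2 = 2093809 ≡ 57 (mod 1667)
3^53 = 3^32 · 3^16 · 3^4 · 3^1 ≡ 57 · 1447 · 81 · 3 ≡ 56 (mod 1667).
So A = 56. Bob then computes K = A^b mod p = 56^19 mod 1667.
56^1 ≡ 56 (mod 1667)
56^2 = (56^1)^2 ≡ 56^2 = 3136 ≡ 1469 (mod 1667)
56^4 = (56^2)^2 ≡ 1469^2 = 2157961 ≡ 863 (mod 1667)
56^8 = (56^4)^2 ≡ 863^2 = 744769 ≡ 1287 (mod 1667)
56^16 = (56^8)^2 ≡ 1287^2 = 1656369 ≡ 1038 (mod 1667)
56^19 = 56^16 · 56^2 · 56^1 ≡ 1038 · 1469 · 56 ≡ 1291 (mod 1667).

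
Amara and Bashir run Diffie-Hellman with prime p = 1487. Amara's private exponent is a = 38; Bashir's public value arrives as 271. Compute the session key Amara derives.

227

Shared key K = 271^38 mod 1487.
271^1 ≡ 271 (mod 1487)
271^2 = (271^1)^2 ≡ 271^2 = 73441 ≡ 578 (mod 1487)
271^4 = (271^2)^2 ≡ 578^2 = 334084 ≡ 996 (mod 1487)
271^8 = (271^4)^2 ≡ 996^2 = 992016 ≡ 187 (mod 1487)
271^16 = (271^8)^2 ≡ 187^2 = 34969 ≡ 768 (mod 1487)
271^32 = (271^16)^2 ≡ 768^2 = 589824 ≡ 972 (mod 1487)
271^38 = 271^32 · 271^4 · 271^2 ≡ 972 · 996 · 578 ≡ 227 (mod 1487).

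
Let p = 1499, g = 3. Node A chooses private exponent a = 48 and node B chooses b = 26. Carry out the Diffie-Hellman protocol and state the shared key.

229

Node B sends B = g^b mod p = 3^26 mod 1499.
3^1 ≡ 3 (mod 1499)
3^2 = (3^1)^2 ≡ 3^2 = 9 ≡ 9 (mod 1499)
3^4 = (3^2)^2 ≡ 9^2 = 81 ≡ 81 (mod 1499)
3^8 = (3^4)^2 ≡ 81^2 = 6561 ≡ 565 (mod 1499)
3^16 = (3^8)^2 ≡ 565^2 = 319225 ≡ 1437 (mod 1499)
3^26 = 3^16 · 3^8 · 3^2 ≡ 1437 · 565 · 9 ≡ 1019 (mod 1499).
So B = 1019. Node A then computes K = B^a mod p = 1019^48 mod 1499.
1019^1 ≡ 1019 (mod 1499)
1019^2 = (1019^1)^2 ≡ 1019^2 = 1038361 ≡ 1053 (mod 1499)
1019^4 = (1019^2)^2 ≡ 1053^2 = 1108809 ≡ 1048 (mod 1499)
1019^8 = (1019^4)^2 ≡ 1048^2 = 1098304 ≡ 1036 (mod 1499)
1019^16 = (1019^8)^2 ≡ 1036^2 = 1073296 ≡ 12 (mod 1499)
1019^32 = (1019^16)^2 ≡ 12^2 = 144 ≡ 144 (mod 1499)
1019^48 = 1019^32 · 1019^16 ≡ 144 · 12 ≡ 229 (mod 1499).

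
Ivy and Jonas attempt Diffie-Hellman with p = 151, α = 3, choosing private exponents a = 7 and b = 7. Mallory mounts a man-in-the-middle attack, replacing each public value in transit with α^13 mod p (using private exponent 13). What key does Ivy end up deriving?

Ivy receives Mallory's public value M = 3^13 mod 151 instead of the honest one.
3^1 ≡ 3 (mod 151)
3^2 = (3^1)^2 ≡ 3^2 = 9 ≡ 9 (mod 151)
3^4 = (3^2)^2 ≡ 9^2 = 81 ≡ 81 (mod 151)
3^8 = (3^4)^2 ≡ 81^2 = 6561 ≡ 68 (mod 151)
3^13 = 3^8 · 3^4 · 3^1 ≡ 68 · 81 · 3 ≡ 65 (mod 151).
So M = 65. Ivy computes K = M^7 mod 151.
65^1 ≡ 65 (mod 151)
65^2 = (65^1)^2 ≡ 65^2 = 4225 ≡ 148 (mod 151)
65^4 = (65^2)^2 ≡ 148^2 = 21904 ≡ 9 (mod 151)
65^7 = 65^4 · 65^2 · 65^1 ≡ 9 · 148 · 65 ≡ 57 (mod 151).

57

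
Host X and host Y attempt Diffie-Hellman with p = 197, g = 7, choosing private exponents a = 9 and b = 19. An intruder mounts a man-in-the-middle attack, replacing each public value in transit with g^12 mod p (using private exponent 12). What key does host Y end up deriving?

150

Host Y receives an intruder's public value M = 7^12 mod 197 instead of the honest one.
7^1 ≡ 7 (mod 197)
7^2 = (7^1)^2 ≡ 7^2 = 49 ≡ 49 (mod 197)
7^4 = (7^2)^2 ≡ 49^2 = 2401 ≡ 37 (mod 197)
7^8 = (7^4)^2 ≡ 37^2 = 1369 ≡ 187 (mod 197)
7^12 = 7^8 · 7^4 ≡ 187 · 37 ≡ 24 (mod 197).
So M = 24. Host Y computes K = M^19 mod 197.
24^1 ≡ 24 (mod 197)
24^2 = (24^1)^2 ≡ 24^2 = 576 ≡ 182 (mod 197)
24^4 = (24^2)^2 ≡ 182^2 = 33124 ≡ 28 (mod 197)
24^8 = (24^4)^2 ≡ 28^2 = 784 ≡ 193 (mod 197)
24^16 = (24^8)^2 ≡ 193^2 = 37249 ≡ 16 (mod 197)
24^19 = 24^16 · 24^2 · 24^1 ≡ 16 · 182 · 24 ≡ 150 (mod 197).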